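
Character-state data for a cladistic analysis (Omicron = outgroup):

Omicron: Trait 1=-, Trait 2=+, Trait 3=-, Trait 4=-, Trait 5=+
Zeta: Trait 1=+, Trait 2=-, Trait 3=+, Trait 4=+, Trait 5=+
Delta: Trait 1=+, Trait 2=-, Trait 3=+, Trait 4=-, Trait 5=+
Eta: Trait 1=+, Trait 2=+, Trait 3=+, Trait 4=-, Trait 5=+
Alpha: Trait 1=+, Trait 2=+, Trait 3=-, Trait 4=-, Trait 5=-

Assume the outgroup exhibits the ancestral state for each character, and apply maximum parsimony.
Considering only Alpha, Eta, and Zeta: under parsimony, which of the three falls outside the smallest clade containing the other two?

Alpha

Character polarity is set by the outgroup: the derived state is whichever differs from the outgroup's state, so for Trait 2, Trait 5 the derived state is '-', and for the remaining characters it is '+'.
Trait 1 (derived state '+') is shared by all ingroup taxa — unites the whole ingroup.
Only Delta and Zeta show the derived state '-' for Trait 2, supporting them as a clade.
Trait 3 (derived state '+') is shared by Delta, Eta, and Zeta — a synapomorphy uniting that clade.
Trait 4: derived state '+' in Zeta only — an autapomorphy, so it tells us nothing about relationships among taxa.
Trait 5 (derived state '-') is unique to Alpha (autapomorphy; uninformative for grouping).
Most parsimonious ingroup topology: (((Zeta,Delta),Eta),Alpha).
Eta and Zeta share a more recent common ancestor with each other than either does with Alpha, so Alpha is the least closely related of the three.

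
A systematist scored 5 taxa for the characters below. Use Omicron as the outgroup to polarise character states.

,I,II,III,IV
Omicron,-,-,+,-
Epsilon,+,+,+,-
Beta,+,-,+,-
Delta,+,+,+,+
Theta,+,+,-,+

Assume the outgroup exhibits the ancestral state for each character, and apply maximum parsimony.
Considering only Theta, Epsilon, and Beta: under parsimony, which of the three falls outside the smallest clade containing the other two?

Beta

Character polarity is set by the outgroup: the derived state is whichever differs from the outgroup's state, so for III the derived state is '-', and for the remaining characters it is '+'.
All ingroup taxa share the derived state '+' for I; it defines the ingroup but does not resolve relationships within it.
Only Delta, Epsilon, and Theta show the derived state '+' for II, supporting them as a clade.
III: derived state '-' in Theta only — an autapomorphy, so it tells us nothing about relationships among taxa.
Only Delta and Theta show the derived state '+' for IV, supporting them as a clade.
Most parsimonious ingroup topology: ((Epsilon,(Delta,Theta)),Beta).
Epsilon and Theta share a more recent common ancestor with each other than either does with Beta, so Beta is the least closely related of the three.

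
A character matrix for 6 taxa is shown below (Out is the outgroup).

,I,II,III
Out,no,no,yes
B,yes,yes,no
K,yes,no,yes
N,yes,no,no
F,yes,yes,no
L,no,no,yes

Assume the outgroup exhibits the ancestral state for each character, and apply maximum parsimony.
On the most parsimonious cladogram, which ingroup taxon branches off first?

Character polarity is set by the outgroup: the derived state is whichever differs from the outgroup's state, so for III the derived state is 'no', and for the remaining characters it is 'yes'.
Only B, F, K, and N show the derived state 'yes' for I, supporting them as a clade.
Only B and F show the derived state 'yes' for II, supporting them as a clade.
Only B, F, and N show the derived state 'no' for III, supporting them as a clade.
Most parsimonious ingroup topology: ((((B,F),N),K),L).
L is sister to the clade containing all other ingroup taxa, so it is the earliest-diverging (most basal) ingroup lineage.

L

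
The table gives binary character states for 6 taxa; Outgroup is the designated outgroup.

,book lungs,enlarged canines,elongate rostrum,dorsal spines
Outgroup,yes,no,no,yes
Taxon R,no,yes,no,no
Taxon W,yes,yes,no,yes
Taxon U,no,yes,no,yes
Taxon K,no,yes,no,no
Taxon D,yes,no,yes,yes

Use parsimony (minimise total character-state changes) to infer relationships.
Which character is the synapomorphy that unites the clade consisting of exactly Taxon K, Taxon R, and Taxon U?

Character polarity is set by the outgroup: the derived state is whichever differs from the outgroup's state, so for book lungs, dorsal spines the derived state is 'no', and for the remaining characters it is 'yes'.
Only Taxon K, Taxon R, and Taxon U show the derived state 'no' for book lungs, supporting them as a clade.
enlarged canines: derived state 'yes' in Taxon K, Taxon R, Taxon U, and Taxon W only — synapomorphy for {Taxon K, Taxon R, Taxon U, Taxon W}.
elongate rostrum (derived state 'yes') is unique to Taxon D (autapomorphy; uninformative for grouping).
dorsal spines: derived state 'no' in Taxon K and Taxon R only — synapomorphy for {Taxon K, Taxon R}.
Most parsimonious ingroup topology: ((((Taxon R,Taxon K),Taxon U),Taxon W),Taxon D).
The clade {Taxon K, Taxon R, Taxon U} is supported by book lungs: its derived state 'no' occurs in exactly those taxa and in no other taxon (including the outgroup).

book lungs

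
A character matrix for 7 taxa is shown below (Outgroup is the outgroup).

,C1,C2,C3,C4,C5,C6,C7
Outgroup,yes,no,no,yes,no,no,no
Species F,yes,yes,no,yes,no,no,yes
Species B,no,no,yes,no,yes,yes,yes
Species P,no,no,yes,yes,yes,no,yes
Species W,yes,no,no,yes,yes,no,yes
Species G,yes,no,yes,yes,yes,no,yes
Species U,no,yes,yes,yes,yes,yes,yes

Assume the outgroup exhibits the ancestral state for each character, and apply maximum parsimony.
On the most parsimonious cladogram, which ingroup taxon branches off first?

Species F

Character polarity is set by the outgroup: the derived state is whichever differs from the outgroup's state, so for C1, C4 the derived state is 'no', and for the remaining characters it is 'yes'.
C1: derived state 'no' in Species B, Species P, and Species U only — synapomorphy for {Species B, Species P, Species U}.
C2 (state 'yes') occurs in Species F and Species U but conflicts with the nesting implied by the other characters — most parsimoniously interpreted as homoplasy.
C3: derived state 'yes' in Species B, Species G, Species P, and Species U only — synapomorphy for {Species B, Species G, Species P, Species U}.
C4 (derived state 'no') is unique to Species B (autapomorphy; uninformative for grouping).
C5: derived state 'yes' in Species B, Species G, Species P, Species U, and Species W only — synapomorphy for {Species B, Species G, Species P, Species U, Species W}.
C6 (derived state 'yes') is shared by Species B and Species U — a synapomorphy uniting that clade.
All ingroup taxa share the derived state 'yes' for C7; it defines the ingroup but does not resolve relationships within it.
Most parsimonious ingroup topology: (Species F,((((Species B,Species U),Species P),Species G),Species W)).
Species F is sister to the clade containing all other ingroup taxa, so it is the earliest-diverging (most basal) ingroup lineage.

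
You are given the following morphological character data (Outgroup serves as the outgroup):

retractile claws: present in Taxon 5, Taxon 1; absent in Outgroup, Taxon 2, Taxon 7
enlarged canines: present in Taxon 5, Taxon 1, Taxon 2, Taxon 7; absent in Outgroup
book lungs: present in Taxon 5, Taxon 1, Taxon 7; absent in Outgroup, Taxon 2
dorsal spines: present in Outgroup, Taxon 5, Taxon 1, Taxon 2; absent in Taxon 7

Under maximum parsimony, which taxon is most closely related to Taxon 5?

Taxon 1

Character polarity is set by the outgroup: the derived state is whichever differs from the outgroup's state, so for dorsal spines the derived state is 'absent', and for the remaining characters it is 'present'.
Only Taxon 1 and Taxon 5 show the derived state 'present' for retractile claws, supporting them as a clade.
All ingroup taxa share the derived state 'present' for enlarged canines; it defines the ingroup but does not resolve relationships within it.
book lungs: derived state 'present' in Taxon 1, Taxon 5, and Taxon 7 only — synapomorphy for {Taxon 1, Taxon 5, Taxon 7}.
dorsal spines (derived state 'absent') is unique to Taxon 7 (autapomorphy; uninformative for grouping).
Most parsimonious ingroup topology: (((Taxon 5,Taxon 1),Taxon 7),Taxon 2).
Taxon 5 and Taxon 1 form a cherry on this tree, so they are sister taxa.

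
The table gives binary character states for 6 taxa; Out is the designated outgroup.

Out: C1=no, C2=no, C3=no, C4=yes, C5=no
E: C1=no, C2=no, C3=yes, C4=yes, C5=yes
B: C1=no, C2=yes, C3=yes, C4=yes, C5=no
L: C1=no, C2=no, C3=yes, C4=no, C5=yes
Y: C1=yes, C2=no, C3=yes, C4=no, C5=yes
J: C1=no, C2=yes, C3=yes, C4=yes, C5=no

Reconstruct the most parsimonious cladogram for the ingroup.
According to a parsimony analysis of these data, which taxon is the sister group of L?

Character polarity is set by the outgroup: the derived state is whichever differs from the outgroup's state, so for C4 the derived state is 'no', and for the remaining characters it is 'yes'.
C1: derived state 'yes' in Y only — an autapomorphy, so it tells us nothing about relationships among taxa.
C2 (derived state 'yes') is shared by B and J — a synapomorphy uniting that clade.
All ingroup taxa share the derived state 'yes' for C3; it defines the ingroup but does not resolve relationships within it.
C4: derived state 'no' in L and Y only — synapomorphy for {L, Y}.
C5 (derived state 'yes') is shared by E, L, and Y — a synapomorphy uniting that clade.
Most parsimonious ingroup topology: ((E,(L,Y)),(B,J)).
L and Y form a cherry on this tree, so they are sister taxa.

Y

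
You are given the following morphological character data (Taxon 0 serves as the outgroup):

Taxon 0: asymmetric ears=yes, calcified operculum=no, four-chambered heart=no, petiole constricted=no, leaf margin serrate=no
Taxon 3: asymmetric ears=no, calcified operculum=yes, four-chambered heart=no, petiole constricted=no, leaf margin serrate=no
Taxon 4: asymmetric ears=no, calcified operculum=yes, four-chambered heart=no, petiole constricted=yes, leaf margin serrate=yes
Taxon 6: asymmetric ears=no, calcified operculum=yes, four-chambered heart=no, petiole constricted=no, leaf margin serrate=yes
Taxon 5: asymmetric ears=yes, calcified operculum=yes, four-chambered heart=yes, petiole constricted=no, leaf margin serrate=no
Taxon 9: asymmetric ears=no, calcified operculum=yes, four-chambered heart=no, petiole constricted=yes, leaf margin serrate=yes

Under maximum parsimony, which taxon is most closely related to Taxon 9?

Character polarity is set by the outgroup: the derived state is whichever differs from the outgroup's state, so for asymmetric ears the derived state is 'no', and for the remaining characters it is 'yes'.
Only Taxon 3, Taxon 4, Taxon 6, and Taxon 9 show the derived state 'no' for asymmetric ears, supporting them as a clade.
calcified operculum (derived state 'yes') is shared by all ingroup taxa — unites the whole ingroup.
four-chambered heart: derived state 'yes' in Taxon 5 only — an autapomorphy, so it tells us nothing about relationships among taxa.
petiole constricted (derived state 'yes') is shared by Taxon 4 and Taxon 9 — a synapomorphy uniting that clade.
leaf margin serrate: derived state 'yes' in Taxon 4, Taxon 6, and Taxon 9 only — synapomorphy for {Taxon 4, Taxon 6, Taxon 9}.
Most parsimonious ingroup topology: ((Taxon 3,((Taxon 4,Taxon 9),Taxon 6)),Taxon 5).
Taxon 9 and Taxon 4 form a cherry on this tree, so they are sister taxa.

Taxon 4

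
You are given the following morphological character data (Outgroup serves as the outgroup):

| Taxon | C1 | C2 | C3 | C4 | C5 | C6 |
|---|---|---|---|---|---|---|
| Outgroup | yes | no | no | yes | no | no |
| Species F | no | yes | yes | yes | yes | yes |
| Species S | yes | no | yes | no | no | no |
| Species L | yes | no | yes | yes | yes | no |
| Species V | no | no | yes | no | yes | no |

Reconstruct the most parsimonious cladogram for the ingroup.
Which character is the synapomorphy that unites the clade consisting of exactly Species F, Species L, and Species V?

Character polarity is set by the outgroup: the derived state is whichever differs from the outgroup's state, so for C1, C4 the derived state is 'no', and for the remaining characters it is 'yes'.
C1 (derived state 'no') is shared by Species F and Species V — a synapomorphy uniting that clade.
C2: derived state 'yes' in Species F only — an autapomorphy, so it tells us nothing about relationships among taxa.
All ingroup taxa share the derived state 'yes' for C3; it defines the ingroup but does not resolve relationships within it.
C4 (state 'no') occurs in Species S and Species V but conflicts with the nesting implied by the other characters — most parsimoniously interpreted as homoplasy.
Only Species F, Species L, and Species V show the derived state 'yes' for C5, supporting them as a clade.
C6: derived state 'yes' in Species F only — an autapomorphy, so it tells us nothing about relationships among taxa.
Most parsimonious ingroup topology: (((Species F,Species V),Species L),Species S).
The clade {Species F, Species L, Species V} is supported by C5: its derived state 'yes' occurs in exactly those taxa and in no other taxon (including the outgroup).

C5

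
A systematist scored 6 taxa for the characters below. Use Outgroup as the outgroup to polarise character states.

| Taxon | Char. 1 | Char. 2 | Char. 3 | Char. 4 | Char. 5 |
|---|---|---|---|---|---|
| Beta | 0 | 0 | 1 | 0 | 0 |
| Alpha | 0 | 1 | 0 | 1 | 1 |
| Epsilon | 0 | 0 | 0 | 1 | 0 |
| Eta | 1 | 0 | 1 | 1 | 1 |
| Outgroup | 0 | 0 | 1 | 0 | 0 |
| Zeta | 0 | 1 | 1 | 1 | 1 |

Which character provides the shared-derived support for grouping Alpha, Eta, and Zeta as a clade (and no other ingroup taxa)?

Character polarity is set by the outgroup: the derived state is whichever differs from the outgroup's state, so for Char. 3 the derived state is '0', and for the remaining characters it is '1'.
Char. 1: derived state '1' in Eta only — an autapomorphy, so it tells us nothing about relationships among taxa.
Char. 2 (derived state '1') is shared by Alpha and Zeta — a synapomorphy uniting that clade.
Char. 3 groups Alpha and Epsilon, which is incompatible with the clades supported by the remaining characters; treating it as convergent (homoplasy) costs fewer steps than any alternative tree.
Char. 4 (derived state '1') is shared by Alpha, Epsilon, Eta, and Zeta — a synapomorphy uniting that clade.
Only Alpha, Eta, and Zeta show the derived state '1' for Char. 5, supporting them as a clade.
Most parsimonious ingroup topology: ((((Zeta,Alpha),Eta),Epsilon),Beta).
The clade {Alpha, Eta, Zeta} is supported by Char. 5: its derived state '1' occurs in exactly those taxa and in no other taxon (including the outgroup).

Char. 5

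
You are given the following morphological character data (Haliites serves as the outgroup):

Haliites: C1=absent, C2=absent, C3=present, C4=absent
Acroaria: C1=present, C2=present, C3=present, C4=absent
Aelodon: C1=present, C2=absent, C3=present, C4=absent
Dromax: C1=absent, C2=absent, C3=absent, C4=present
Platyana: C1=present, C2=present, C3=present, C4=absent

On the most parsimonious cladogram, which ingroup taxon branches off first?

Dromax

Character polarity is set by the outgroup: the derived state is whichever differs from the outgroup's state, so for C3 the derived state is 'absent', and for the remaining characters it is 'present'.
C1: derived state 'present' in Acroaria, Aelodon, and Platyana only — synapomorphy for {Acroaria, Aelodon, Platyana}.
Only Acroaria and Platyana show the derived state 'present' for C2, supporting them as a clade.
C3: derived state 'absent' in Dromax only — an autapomorphy, so it tells us nothing about relationships among taxa.
C4 (derived state 'present') is unique to Dromax (autapomorphy; uninformative for grouping).
Most parsimonious ingroup topology: (((Acroaria,Platyana),Aelodon),Dromax).
Dromax is sister to the clade containing all other ingroup taxa, so it is the earliest-diverging (most basal) ingroup lineage.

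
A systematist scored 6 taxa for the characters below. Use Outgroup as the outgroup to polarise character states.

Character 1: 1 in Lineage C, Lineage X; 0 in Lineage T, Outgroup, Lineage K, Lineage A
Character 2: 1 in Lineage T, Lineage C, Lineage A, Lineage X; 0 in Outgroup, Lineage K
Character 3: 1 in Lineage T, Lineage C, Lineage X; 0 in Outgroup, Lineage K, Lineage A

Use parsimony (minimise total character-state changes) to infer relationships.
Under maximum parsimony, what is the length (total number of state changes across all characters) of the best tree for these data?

3

The outgroup has state '0' for every character, so '1' is the derived state throughout.
Character 1 (derived state '1') is shared by Lineage C and Lineage X — a synapomorphy uniting that clade.
Character 2 (derived state '1') is shared by Lineage A, Lineage C, Lineage T, and Lineage X — a synapomorphy uniting that clade.
Character 3: derived state '1' in Lineage C, Lineage T, and Lineage X only — synapomorphy for {Lineage C, Lineage T, Lineage X}.
Most parsimonious ingroup topology: (Lineage K,(((Lineage C,Lineage X),Lineage T),Lineage A)).
Changes per character on this tree: Character 1: 1; Character 2: 1; Character 3: 1.
Total = 3.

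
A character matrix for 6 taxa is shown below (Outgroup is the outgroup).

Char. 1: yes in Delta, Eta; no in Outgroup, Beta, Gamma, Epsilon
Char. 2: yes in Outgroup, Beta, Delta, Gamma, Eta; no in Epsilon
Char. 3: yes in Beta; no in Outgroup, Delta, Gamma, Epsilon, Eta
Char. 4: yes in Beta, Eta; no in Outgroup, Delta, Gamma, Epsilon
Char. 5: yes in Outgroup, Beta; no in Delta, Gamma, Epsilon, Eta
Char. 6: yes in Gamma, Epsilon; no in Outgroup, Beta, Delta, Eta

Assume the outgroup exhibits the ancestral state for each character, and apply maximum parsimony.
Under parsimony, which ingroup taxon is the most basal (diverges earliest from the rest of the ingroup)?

Character polarity is set by the outgroup: the derived state is whichever differs from the outgroup's state, so for Char. 2, Char. 5 the derived state is 'no', and for the remaining characters it is 'yes'.
Char. 1: derived state 'yes' in Delta and Eta only — synapomorphy for {Delta, Eta}.
Char. 2: derived state 'no' in Epsilon only — an autapomorphy, so it tells us nothing about relationships among taxa.
Char. 3: derived state 'yes' in Beta only — an autapomorphy, so it tells us nothing about relationships among taxa.
Char. 4 (state 'yes') occurs in Beta and Eta but conflicts with the nesting implied by the other characters — most parsimoniously interpreted as homoplasy.
Char. 5: derived state 'no' in Delta, Epsilon, Eta, and Gamma only — synapomorphy for {Delta, Epsilon, Eta, Gamma}.
Char. 6: derived state 'yes' in Epsilon and Gamma only — synapomorphy for {Epsilon, Gamma}.
Most parsimonious ingroup topology: (Beta,((Delta,Eta),(Gamma,Epsilon))).
Beta is sister to the clade containing all other ingroup taxa, so it is the earliest-diverging (most basal) ingroup lineage.

Beta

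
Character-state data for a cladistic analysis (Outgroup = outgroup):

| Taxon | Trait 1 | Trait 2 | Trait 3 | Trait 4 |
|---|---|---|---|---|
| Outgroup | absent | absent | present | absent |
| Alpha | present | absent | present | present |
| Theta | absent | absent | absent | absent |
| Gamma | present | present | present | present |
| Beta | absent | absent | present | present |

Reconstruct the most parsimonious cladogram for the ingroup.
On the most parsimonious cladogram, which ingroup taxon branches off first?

Character polarity is set by the outgroup: the derived state is whichever differs from the outgroup's state, so for Trait 3 the derived state is 'absent', and for the remaining characters it is 'present'.
Trait 1: derived state 'present' in Alpha and Gamma only — synapomorphy for {Alpha, Gamma}.
Trait 2: derived state 'present' in Gamma only — an autapomorphy, so it tells us nothing about relationships among taxa.
Trait 3: derived state 'absent' in Theta only — an autapomorphy, so it tells us nothing about relationships among taxa.
Trait 4: derived state 'present' in Alpha, Beta, and Gamma only — synapomorphy for {Alpha, Beta, Gamma}.
Most parsimonious ingroup topology: (((Alpha,Gamma),Beta),Theta).
Theta is sister to the clade containing all other ingroup taxa, so it is the earliest-diverging (most basal) ingroup lineage.

Theta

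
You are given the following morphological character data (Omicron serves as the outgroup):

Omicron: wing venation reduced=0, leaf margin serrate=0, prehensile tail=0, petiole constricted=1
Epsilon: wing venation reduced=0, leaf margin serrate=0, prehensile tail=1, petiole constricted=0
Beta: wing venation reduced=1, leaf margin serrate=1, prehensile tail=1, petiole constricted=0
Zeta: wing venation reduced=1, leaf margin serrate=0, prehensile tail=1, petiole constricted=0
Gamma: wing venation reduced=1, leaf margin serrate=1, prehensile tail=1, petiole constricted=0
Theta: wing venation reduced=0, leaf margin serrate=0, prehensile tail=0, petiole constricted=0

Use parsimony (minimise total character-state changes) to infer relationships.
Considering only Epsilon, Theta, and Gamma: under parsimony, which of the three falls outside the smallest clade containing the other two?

Character polarity is set by the outgroup: the derived state is whichever differs from the outgroup's state, so for petiole constricted the derived state is '0', and for the remaining characters it is '1'.
Only Beta, Gamma, and Zeta show the derived state '1' for wing venation reduced, supporting them as a clade.
leaf margin serrate (derived state '1') is shared by Beta and Gamma — a synapomorphy uniting that clade.
prehensile tail (derived state '1') is shared by Beta, Epsilon, Gamma, and Zeta — a synapomorphy uniting that clade.
petiole constricted (derived state '0') is shared by all ingroup taxa — unites the whole ingroup.
Most parsimonious ingroup topology: ((Epsilon,((Beta,Gamma),Zeta)),Theta).
Epsilon and Gamma share a more recent common ancestor with each other than either does with Theta, so Theta is the least closely related of the three.

Theta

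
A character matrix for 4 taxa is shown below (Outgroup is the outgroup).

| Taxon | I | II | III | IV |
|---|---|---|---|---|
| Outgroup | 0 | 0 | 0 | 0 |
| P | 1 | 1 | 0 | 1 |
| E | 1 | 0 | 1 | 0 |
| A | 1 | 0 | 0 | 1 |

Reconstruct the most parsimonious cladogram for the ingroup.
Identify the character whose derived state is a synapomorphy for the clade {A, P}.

IV

The outgroup has state '0' for every character, so '1' is the derived state throughout.
I (derived state '1') is shared by all ingroup taxa — unites the whole ingroup.
II: derived state '1' in P only — an autapomorphy, so it tells us nothing about relationships among taxa.
III: derived state '1' in E only — an autapomorphy, so it tells us nothing about relationships among taxa.
IV (derived state '1') is shared by A and P — a synapomorphy uniting that clade.
Most parsimonious ingroup topology: ((P,A),E).
The clade {A, P} is supported by IV: its derived state '1' occurs in exactly those taxa and in no other taxon (including the outgroup).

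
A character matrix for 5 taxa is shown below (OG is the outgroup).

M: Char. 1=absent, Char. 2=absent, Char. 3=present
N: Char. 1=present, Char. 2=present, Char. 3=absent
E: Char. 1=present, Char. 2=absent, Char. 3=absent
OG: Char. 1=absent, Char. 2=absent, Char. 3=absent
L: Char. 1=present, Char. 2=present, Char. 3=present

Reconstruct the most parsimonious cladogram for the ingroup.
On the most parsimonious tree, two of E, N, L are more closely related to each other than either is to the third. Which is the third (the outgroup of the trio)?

E

The outgroup has state 'absent' for every character, so 'present' is the derived state throughout.
Char. 1: derived state 'present' in E, L, and N only — synapomorphy for {E, L, N}.
Only L and N show the derived state 'present' for Char. 2, supporting them as a clade.
Char. 3 groups L and M, which is incompatible with the clades supported by the remaining characters; treating it as convergent (homoplasy) costs fewer steps than any alternative tree.
Most parsimonious ingroup topology: (((N,L),E),M).
N and L share a more recent common ancestor with each other than either does with E, so E is the least closely related of the three.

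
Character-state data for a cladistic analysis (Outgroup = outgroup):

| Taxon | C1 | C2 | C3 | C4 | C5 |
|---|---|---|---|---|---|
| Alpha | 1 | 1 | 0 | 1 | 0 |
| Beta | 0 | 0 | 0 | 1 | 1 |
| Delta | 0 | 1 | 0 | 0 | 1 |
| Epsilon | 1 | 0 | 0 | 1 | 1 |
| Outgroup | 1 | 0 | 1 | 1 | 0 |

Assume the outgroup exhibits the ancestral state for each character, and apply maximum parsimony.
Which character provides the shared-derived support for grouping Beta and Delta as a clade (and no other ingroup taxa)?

C1

Character polarity is set by the outgroup: the derived state is whichever differs from the outgroup's state, so for C1, C3, C4 the derived state is '0', and for the remaining characters it is '1'.
C1: derived state '0' in Beta and Delta only — synapomorphy for {Beta, Delta}.
C2 (state '1') occurs in Alpha and Delta but conflicts with the nesting implied by the other characters — most parsimoniously interpreted as homoplasy.
All ingroup taxa share the derived state '0' for C3; it defines the ingroup but does not resolve relationships within it.
C4 (derived state '0') is unique to Delta (autapomorphy; uninformative for grouping).
C5: derived state '1' in Beta, Delta, and Epsilon only — synapomorphy for {Beta, Delta, Epsilon}.
Most parsimonious ingroup topology: (((Beta,Delta),Epsilon),Alpha).
The clade {Beta, Delta} is supported by C1: its derived state '0' occurs in exactly those taxa and in no other taxon (including the outgroup).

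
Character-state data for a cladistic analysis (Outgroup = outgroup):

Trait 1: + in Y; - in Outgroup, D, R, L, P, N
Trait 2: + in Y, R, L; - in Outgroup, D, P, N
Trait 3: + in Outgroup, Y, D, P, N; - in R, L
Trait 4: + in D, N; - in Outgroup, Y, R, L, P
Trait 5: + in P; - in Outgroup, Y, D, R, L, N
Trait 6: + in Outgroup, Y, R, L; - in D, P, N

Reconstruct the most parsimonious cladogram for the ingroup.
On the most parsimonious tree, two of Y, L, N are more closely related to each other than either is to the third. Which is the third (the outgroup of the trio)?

Character polarity is set by the outgroup: the derived state is whichever differs from the outgroup's state, so for Trait 3, Trait 6 the derived state is '-', and for the remaining characters it is '+'.
Trait 1: derived state '+' in Y only — an autapomorphy, so it tells us nothing about relationships among taxa.
Trait 2: derived state '+' in L, R, and Y only — synapomorphy for {L, R, Y}.
Only L and R show the derived state '-' for Trait 3, supporting them as a clade.
Only D and N show the derived state '+' for Trait 4, supporting them as a clade.
Trait 5: derived state '+' in P only — an autapomorphy, so it tells us nothing about relationships among taxa.
Trait 6: derived state '-' in D, N, and P only — synapomorphy for {D, N, P}.
Most parsimonious ingroup topology: ((Y,(R,L)),((D,N),P)).
Y and L share a more recent common ancestor with each other than either does with N, so N is the least closely related of the three.

N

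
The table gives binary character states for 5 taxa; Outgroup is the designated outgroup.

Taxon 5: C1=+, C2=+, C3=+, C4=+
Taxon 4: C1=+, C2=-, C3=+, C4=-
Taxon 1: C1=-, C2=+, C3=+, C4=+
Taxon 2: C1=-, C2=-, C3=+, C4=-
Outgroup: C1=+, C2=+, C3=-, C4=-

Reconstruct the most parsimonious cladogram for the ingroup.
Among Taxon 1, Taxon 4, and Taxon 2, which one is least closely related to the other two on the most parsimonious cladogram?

Character polarity is set by the outgroup: the derived state is whichever differs from the outgroup's state, so for C1, C2 the derived state is '-', and for the remaining characters it is '+'.
C1 groups Taxon 1 and Taxon 2, which is incompatible with the clades supported by the remaining characters; treating it as convergent (homoplasy) costs fewer steps than any alternative tree.
Only Taxon 2 and Taxon 4 show the derived state '-' for C2, supporting them as a clade.
All ingroup taxa share the derived state '+' for C3; it defines the ingroup but does not resolve relationships within it.
C4 (derived state '+') is shared by Taxon 1 and Taxon 5 — a synapomorphy uniting that clade.
Most parsimonious ingroup topology: ((Taxon 5,Taxon 1),(Taxon 4,Taxon 2)).
Taxon 2 and Taxon 4 share a more recent common ancestor with each other than either does with Taxon 1, so Taxon 1 is the least closely related of the three.

Taxon 1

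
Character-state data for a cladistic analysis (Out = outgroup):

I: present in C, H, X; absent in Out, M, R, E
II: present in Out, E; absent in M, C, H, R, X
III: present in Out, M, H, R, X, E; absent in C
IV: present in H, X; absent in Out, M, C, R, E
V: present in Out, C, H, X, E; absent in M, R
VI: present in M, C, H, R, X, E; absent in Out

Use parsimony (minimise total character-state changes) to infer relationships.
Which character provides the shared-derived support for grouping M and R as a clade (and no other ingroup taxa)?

V

Character polarity is set by the outgroup: the derived state is whichever differs from the outgroup's state, so for II, III, V the derived state is 'absent', and for the remaining characters it is 'present'.
Only C, H, and X show the derived state 'present' for I, supporting them as a clade.
II (derived state 'absent') is shared by C, H, M, R, and X — a synapomorphy uniting that clade.
III: derived state 'absent' in C only — an autapomorphy, so it tells us nothing about relationships among taxa.
IV: derived state 'present' in H and X only — synapomorphy for {H, X}.
Only M and R show the derived state 'absent' for V, supporting them as a clade.
VI (derived state 'present') is shared by all ingroup taxa — unites the whole ingroup.
Most parsimonious ingroup topology: (((M,R),(C,(H,X))),E).
The clade {M, R} is supported by V: its derived state 'absent' occurs in exactly those taxa and in no other taxon (including the outgroup).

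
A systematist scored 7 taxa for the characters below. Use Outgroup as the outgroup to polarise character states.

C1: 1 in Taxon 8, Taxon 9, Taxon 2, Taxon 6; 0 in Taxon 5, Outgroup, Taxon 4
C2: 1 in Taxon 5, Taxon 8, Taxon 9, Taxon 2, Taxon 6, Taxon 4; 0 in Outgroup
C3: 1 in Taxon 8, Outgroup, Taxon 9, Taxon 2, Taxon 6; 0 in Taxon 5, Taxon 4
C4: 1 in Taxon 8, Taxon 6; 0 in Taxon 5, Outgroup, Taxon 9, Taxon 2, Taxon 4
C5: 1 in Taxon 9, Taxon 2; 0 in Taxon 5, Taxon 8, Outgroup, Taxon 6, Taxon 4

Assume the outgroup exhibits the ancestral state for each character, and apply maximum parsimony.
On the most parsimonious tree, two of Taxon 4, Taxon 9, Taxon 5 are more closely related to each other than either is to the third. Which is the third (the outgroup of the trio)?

Character polarity is set by the outgroup: the derived state is whichever differs from the outgroup's state, so for C3 the derived state is '0', and for the remaining characters it is '1'.
C1: derived state '1' in Taxon 2, Taxon 6, Taxon 8, and Taxon 9 only — synapomorphy for {Taxon 2, Taxon 6, Taxon 8, Taxon 9}.
C2 (derived state '1') is shared by all ingroup taxa — unites the whole ingroup.
C3 (derived state '0') is shared by Taxon 4 and Taxon 5 — a synapomorphy uniting that clade.
C4 (derived state '1') is shared by Taxon 6 and Taxon 8 — a synapomorphy uniting that clade.
C5: derived state '1' in Taxon 2 and Taxon 9 only — synapomorphy for {Taxon 2, Taxon 9}.
Most parsimonious ingroup topology: (((Taxon 6,Taxon 8),(Taxon 9,Taxon 2)),(Taxon 4,Taxon 5)).
Taxon 5 and Taxon 4 share a more recent common ancestor with each other than either does with Taxon 9, so Taxon 9 is the least closely related of the three.

Taxon 9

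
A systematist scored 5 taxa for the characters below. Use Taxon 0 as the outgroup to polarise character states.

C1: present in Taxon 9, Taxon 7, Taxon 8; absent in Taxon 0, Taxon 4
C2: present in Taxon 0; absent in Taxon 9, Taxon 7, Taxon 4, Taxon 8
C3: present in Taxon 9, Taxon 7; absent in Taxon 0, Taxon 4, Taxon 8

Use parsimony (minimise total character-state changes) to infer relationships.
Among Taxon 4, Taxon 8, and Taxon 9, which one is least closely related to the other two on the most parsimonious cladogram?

Character polarity is set by the outgroup: the derived state is whichever differs from the outgroup's state, so for C2 the derived state is 'absent', and for the remaining characters it is 'present'.
C1: derived state 'present' in Taxon 7, Taxon 8, and Taxon 9 only — synapomorphy for {Taxon 7, Taxon 8, Taxon 9}.
C2 (derived state 'absent') is shared by all ingroup taxa — unites the whole ingroup.
Only Taxon 7 and Taxon 9 show the derived state 'present' for C3, supporting them as a clade.
Most parsimonious ingroup topology: ((Taxon 8,(Taxon 9,Taxon 7)),Taxon 4).
Taxon 8 and Taxon 9 share a more recent common ancestor with each other than either does with Taxon 4, so Taxon 4 is the least closely related of the three.

Taxon 4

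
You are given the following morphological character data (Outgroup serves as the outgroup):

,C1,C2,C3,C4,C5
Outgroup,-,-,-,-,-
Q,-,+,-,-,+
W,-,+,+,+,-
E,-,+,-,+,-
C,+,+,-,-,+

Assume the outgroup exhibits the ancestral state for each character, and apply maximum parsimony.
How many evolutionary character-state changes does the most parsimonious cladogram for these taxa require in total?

5

The outgroup has state '-' for every character, so '+' is the derived state throughout.
C1: derived state '+' in C only — an autapomorphy, so it tells us nothing about relationships among taxa.
All ingroup taxa share the derived state '+' for C2; it defines the ingroup but does not resolve relationships within it.
C3 (derived state '+') is unique to W (autapomorphy; uninformative for grouping).
C4 (derived state '+') is shared by E and W — a synapomorphy uniting that clade.
Only C and Q show the derived state '+' for C5, supporting them as a clade.
Most parsimonious ingroup topology: ((Q,C),(W,E)).
Changes per character on this tree: C1: 1; C2: 1; C3: 1; C4: 1; C5: 1.
Total = 5.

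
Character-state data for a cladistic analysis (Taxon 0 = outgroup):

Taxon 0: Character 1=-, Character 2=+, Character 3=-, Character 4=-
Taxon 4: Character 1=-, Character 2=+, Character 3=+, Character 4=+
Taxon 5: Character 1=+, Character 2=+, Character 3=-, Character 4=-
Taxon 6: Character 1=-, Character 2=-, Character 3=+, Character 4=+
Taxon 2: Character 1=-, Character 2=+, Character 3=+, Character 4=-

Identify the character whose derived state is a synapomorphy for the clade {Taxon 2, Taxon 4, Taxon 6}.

Character 3

Character polarity is set by the outgroup: the derived state is whichever differs from the outgroup's state, so for Character 2 the derived state is '-', and for the remaining characters it is '+'.
Character 1: derived state '+' in Taxon 5 only — an autapomorphy, so it tells us nothing about relationships among taxa.
Character 2 (derived state '-') is unique to Taxon 6 (autapomorphy; uninformative for grouping).
Character 3: derived state '+' in Taxon 2, Taxon 4, and Taxon 6 only — synapomorphy for {Taxon 2, Taxon 4, Taxon 6}.
Only Taxon 4 and Taxon 6 show the derived state '+' for Character 4, supporting them as a clade.
Most parsimonious ingroup topology: (((Taxon 4,Taxon 6),Taxon 2),Taxon 5).
The clade {Taxon 2, Taxon 4, Taxon 6} is supported by Character 3: its derived state '+' occurs in exactly those taxa and in no other taxon (including the outgroup).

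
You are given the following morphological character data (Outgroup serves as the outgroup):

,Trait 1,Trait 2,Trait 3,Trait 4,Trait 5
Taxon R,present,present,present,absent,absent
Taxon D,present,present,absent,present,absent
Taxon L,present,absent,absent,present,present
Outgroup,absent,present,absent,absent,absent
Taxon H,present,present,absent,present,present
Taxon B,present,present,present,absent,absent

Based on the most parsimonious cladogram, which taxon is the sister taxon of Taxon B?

Character polarity is set by the outgroup: the derived state is whichever differs from the outgroup's state, so for Trait 2 the derived state is 'absent', and for the remaining characters it is 'present'.
All ingroup taxa share the derived state 'present' for Trait 1; it defines the ingroup but does not resolve relationships within it.
Trait 2: derived state 'absent' in Taxon L only — an autapomorphy, so it tells us nothing about relationships among taxa.
Trait 3: derived state 'present' in Taxon B and Taxon R only — synapomorphy for {Taxon B, Taxon R}.
Trait 4 (derived state 'present') is shared by Taxon D, Taxon H, and Taxon L — a synapomorphy uniting that clade.
Trait 5: derived state 'present' in Taxon H and Taxon L only — synapomorphy for {Taxon H, Taxon L}.
Most parsimonious ingroup topology: ((Taxon R,Taxon B),((Taxon H,Taxon L),Taxon D)).
Taxon B and Taxon R form a cherry on this tree, so they are sister taxa.

Taxon R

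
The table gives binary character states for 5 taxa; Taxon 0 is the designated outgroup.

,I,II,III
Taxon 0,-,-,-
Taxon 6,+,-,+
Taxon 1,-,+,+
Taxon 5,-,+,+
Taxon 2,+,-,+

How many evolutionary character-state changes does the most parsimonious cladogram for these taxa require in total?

3

The outgroup has state '-' for every character, so '+' is the derived state throughout.
I (derived state '+') is shared by Taxon 2 and Taxon 6 — a synapomorphy uniting that clade.
II (derived state '+') is shared by Taxon 1 and Taxon 5 — a synapomorphy uniting that clade.
All ingroup taxa share the derived state '+' for III; it defines the ingroup but does not resolve relationships within it.
Most parsimonious ingroup topology: ((Taxon 6,Taxon 2),(Taxon 1,Taxon 5)).
Changes per character on this tree: I: 1; II: 1; III: 1.
Total = 3.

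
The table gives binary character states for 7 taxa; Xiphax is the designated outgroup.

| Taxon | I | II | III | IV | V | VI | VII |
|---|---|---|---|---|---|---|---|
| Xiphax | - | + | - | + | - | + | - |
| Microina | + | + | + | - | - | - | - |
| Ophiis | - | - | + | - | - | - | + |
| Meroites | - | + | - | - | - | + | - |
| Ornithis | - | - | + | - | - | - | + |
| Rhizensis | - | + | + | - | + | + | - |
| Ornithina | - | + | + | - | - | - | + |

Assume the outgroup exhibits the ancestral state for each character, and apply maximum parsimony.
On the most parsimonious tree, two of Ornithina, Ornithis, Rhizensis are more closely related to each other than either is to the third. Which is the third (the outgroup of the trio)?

Character polarity is set by the outgroup: the derived state is whichever differs from the outgroup's state, so for II, IV, VI the derived state is '-', and for the remaining characters it is '+'.
I (derived state '+') is unique to Microina (autapomorphy; uninformative for grouping).
II (derived state '-') is shared by Ophiis and Ornithis — a synapomorphy uniting that clade.
III: derived state '+' in Microina, Ophiis, Ornithina, Ornithis, and Rhizensis only — synapomorphy for {Microina, Ophiis, Ornithina, Ornithis, Rhizensis}.
IV (derived state '-') is shared by all ingroup taxa — unites the whole ingroup.
V (derived state '+') is unique to Rhizensis (autapomorphy; uninformative for grouping).
VI: derived state '-' in Microina, Ophiis, Ornithina, and Ornithis only — synapomorphy for {Microina, Ophiis, Ornithina, Ornithis}.
VII: derived state '+' in Ophiis, Ornithina, and Ornithis only — synapomorphy for {Ophiis, Ornithina, Ornithis}.
Most parsimonious ingroup topology: (((Microina,((Ophiis,Ornithis),Ornithina)),Rhizensis),Meroites).
Ornithis and Ornithina share a more recent common ancestor with each other than either does with Rhizensis, so Rhizensis is the least closely related of the three.

Rhizensis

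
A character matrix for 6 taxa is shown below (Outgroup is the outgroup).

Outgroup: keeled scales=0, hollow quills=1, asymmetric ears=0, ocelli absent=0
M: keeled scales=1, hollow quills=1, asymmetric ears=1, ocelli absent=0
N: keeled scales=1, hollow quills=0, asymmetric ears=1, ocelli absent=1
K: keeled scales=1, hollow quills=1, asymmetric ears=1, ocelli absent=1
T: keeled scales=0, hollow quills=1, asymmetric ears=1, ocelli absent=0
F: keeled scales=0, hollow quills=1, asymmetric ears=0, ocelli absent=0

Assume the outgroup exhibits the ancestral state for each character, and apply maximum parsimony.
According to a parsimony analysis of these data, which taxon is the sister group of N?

Character polarity is set by the outgroup: the derived state is whichever differs from the outgroup's state, so for hollow quills the derived state is '0', and for the remaining characters it is '1'.
Only K, M, and N show the derived state '1' for keeled scales, supporting them as a clade.
hollow quills (derived state '0') is unique to N (autapomorphy; uninformative for grouping).
asymmetric ears: derived state '1' in K, M, N, and T only — synapomorphy for {K, M, N, T}.
ocelli absent: derived state '1' in K and N only — synapomorphy for {K, N}.
Most parsimonious ingroup topology: (((M,(N,K)),T),F).
N and K form a cherry on this tree, so they are sister taxa.

K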